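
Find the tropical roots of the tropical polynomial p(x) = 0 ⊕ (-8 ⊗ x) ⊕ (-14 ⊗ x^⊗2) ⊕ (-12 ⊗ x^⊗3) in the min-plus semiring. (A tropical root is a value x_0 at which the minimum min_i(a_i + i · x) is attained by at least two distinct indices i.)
Roots: {-2, 6, 8}

Each tropical root is a break point of the lower envelope of the lines y = a_i + i · x (there are 4 lines, with slopes 0, 1, ..., 3). Only the lines that attain the minimum somewhere contribute to roots; other lines are dominated. Here the surviving (envelope) indices are i = 3, i = 2, i = 1, i = 0.
Intersections between consecutive envelope lines give the roots: for adjacent envelope indices i < j the intersection is x = (a_i − a_j) / (j − i). Reading off the sorted break points: {-2, 6, 8}.
Verification: at each break x_0, at least two indices attain the minimum of min_i(a_i + i · x_0).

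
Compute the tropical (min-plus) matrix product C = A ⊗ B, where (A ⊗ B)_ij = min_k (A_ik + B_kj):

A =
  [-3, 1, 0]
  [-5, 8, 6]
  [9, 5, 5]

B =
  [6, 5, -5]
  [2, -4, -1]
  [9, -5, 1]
A ⊗ B =
  [3, -5, -8]
  [1, 0, -10]
  [7, 0, 4]

Apply the min-plus product entry-by-entry:
  C[0][0] = min over k of (A[0][0] + B[0][0] = -3 + 6 = 3, A[0][1] + B[1][0] = 1 + 2 = 3, A[0][2] + B[2][0] = 0 + 9 = 9) = 3 (attained at k = 0)
  C[0][1] = min over k of (A[0][0] + B[0][1] = -3 + 5 = 2, A[0][1] + B[1][1] = 1 + -4 = -3, A[0][2] + B[2][1] = 0 + -5 = -5) = -5 (attained at k = 2)
  C[0][2] = min over k of (A[0][0] + B[0][2] = -3 + -5 = -8, A[0][1] + B[1][2] = 1 + -1 = 0, A[0][2] + B[2][2] = 0 + 1 = 1) = -8 (attained at k = 0)
  C[1][0] = min over k of (A[1][0] + B[0][0] = -5 + 6 = 1, A[1][1] + B[1][0] = 8 + 2 = 10, A[1][2] + B[2][0] = 6 + 9 = 15) = 1 (attained at k = 0)
  C[1][1] = min over k of (A[1][0] + B[0][1] = -5 + 5 = 0, A[1][1] + B[1][1] = 8 + -4 = 4, A[1][2] + B[2][1] = 6 + -5 = 1) = 0 (attained at k = 0)
  C[1][2] = min over k of (A[1][0] + B[0][2] = -5 + -5 = -10, A[1][1] + B[1][2] = 8 + -1 = 7, A[1][2] + B[2][2] = 6 + 1 = 7) = -10 (attained at k = 0)
  C[2][0] = min over k of (A[2][0] + B[0][0] = 9 + 6 = 15, A[2][1] + B[1][0] = 5 + 2 = 7, A[2][2] + B[2][0] = 5 + 9 = 14) = 7 (attained at k = 1)
  C[2][1] = min over k of (A[2][0] + B[0][1] = 9 + 5 = 14, A[2][1] + B[1][1] = 5 + -4 = 1, A[2][2] + B[2][1] = 5 + -5 = 0) = 0 (attained at k = 2)
  C[2][2] = min over k of (A[2][0] + B[0][2] = 9 + -5 = 4, A[2][1] + B[1][2] = 5 + -1 = 4, A[2][2] + B[2][2] = 5 + 1 = 6) = 4 (attained at k = 0)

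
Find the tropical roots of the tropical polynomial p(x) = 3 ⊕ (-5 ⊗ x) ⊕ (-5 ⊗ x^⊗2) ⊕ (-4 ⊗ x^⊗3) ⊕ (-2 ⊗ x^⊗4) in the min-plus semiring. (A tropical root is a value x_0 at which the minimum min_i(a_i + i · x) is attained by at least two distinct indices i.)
Roots: {-2, -1, 0, 8}

Each tropical root is a break point of the lower envelope of the lines y = a_i + i · x (there are 5 lines, with slopes 0, 1, ..., 4). Only the lines that attain the minimum somewhere contribute to roots; other lines are dominated. Here the surviving (envelope) indices are i = 4, i = 3, i = 2, i = 1, i = 0.
Intersections between consecutive envelope lines give the roots: for adjacent envelope indices i < j the intersection is x = (a_i − a_j) / (j − i). Reading off the sorted break points: {-2, -1, 0, 8}.
Verification: at each break x_0, at least two indices attain the minimum of min_i(a_i + i · x_0).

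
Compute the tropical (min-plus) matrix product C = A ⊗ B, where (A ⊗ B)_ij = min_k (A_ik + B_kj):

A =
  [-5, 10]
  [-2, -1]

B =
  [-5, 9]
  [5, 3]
A ⊗ B =
  [-10, 4]
  [-7, 2]

Apply the min-plus product entry-by-entry:
  C[0][0] = min over k of (A[0][0] + B[0][0] = -5 + -5 = -10, A[0][1] + B[1][0] = 10 + 5 = 15) = -10 (attained at k = 0)
  C[0][1] = min over k of (A[0][0] + B[0][1] = -5 + 9 = 4, A[0][1] + B[1][1] = 10 + 3 = 13) = 4 (attained at k = 0)
  C[1][0] = min over k of (A[1][0] + B[0][0] = -2 + -5 = -7, A[1][1] + B[1][0] = -1 + 5 = 4) = -7 (attained at k = 0)
  C[1][1] = min over k of (A[1][0] + B[0][1] = -2 + 9 = 7, A[1][1] + B[1][1] = -1 + 3 = 2) = 2 (attained at k = 1)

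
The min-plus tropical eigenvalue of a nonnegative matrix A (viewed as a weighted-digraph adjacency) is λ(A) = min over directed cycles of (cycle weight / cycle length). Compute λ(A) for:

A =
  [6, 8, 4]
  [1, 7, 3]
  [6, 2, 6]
λ(A) = 7/3

Enumerate directed cycles and compute their means (weight / length). Sample:
  cycle 0 → 0: weight = 6, length = 1, mean = 6/1 ≈ 6.000
  cycle 1 → 1: weight = 7, length = 1, mean = 7/1 ≈ 7.000
  cycle 2 → 2: weight = 6, length = 1, mean = 6/1 ≈ 6.000
  cycle 0 → 1 → 0: weight = 9, length = 2, mean = 9/2 ≈ 4.500
  cycle 0 → 2 → 0: weight = 10, length = 2, mean = 10/2 ≈ 5.000
  cycle 1 → 0 → 1: weight = 9, length = 2, mean = 9/2 ≈ 4.500
Minimum mean = 2.333, attained e.g. along the cycle 0 → 2 → 1 → 0 with weight 7 and length 3. So λ(A) = 7/3 = 7/3.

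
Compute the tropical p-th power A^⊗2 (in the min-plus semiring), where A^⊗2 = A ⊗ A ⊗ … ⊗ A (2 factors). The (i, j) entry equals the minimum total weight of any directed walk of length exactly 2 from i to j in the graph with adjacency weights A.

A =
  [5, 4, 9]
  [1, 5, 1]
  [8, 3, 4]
A^⊗2 =
  [5, 9, 5]
  [6, 4, 5]
  [4, 7, 4]

Each entry (A^⊗2)_ij equals the minimum over all length-2 walks i = v_0 → v_1 → … → v_2 = j of Σ_t A[v_t][v_{t+1}]. For example, for (i, j) = (0, 2) we minimise over 3 possible intermediate vertex sequences; the minimum is 5, attained along the walk 0 → 1 → 2.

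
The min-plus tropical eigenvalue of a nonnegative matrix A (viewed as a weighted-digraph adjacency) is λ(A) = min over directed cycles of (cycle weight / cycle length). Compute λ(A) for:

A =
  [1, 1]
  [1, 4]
λ(A) = 1

Enumerate directed cycles and compute their means (weight / length). Sample:
  cycle 0 → 0: weight = 1, length = 1, mean = 1/1 ≈ 1.000
  cycle 1 → 1: weight = 4, length = 1, mean = 4/1 ≈ 4.000
  cycle 0 → 1 → 0: weight = 2, length = 2, mean = 2/2 ≈ 1.000
  cycle 1 → 0 → 1: weight = 2, length = 2, mean = 2/2 ≈ 1.000
Minimum mean = 1.000, attained e.g. along the cycle 0 → 0 with weight 1 and length 1. So λ(A) = 1/1 = 1.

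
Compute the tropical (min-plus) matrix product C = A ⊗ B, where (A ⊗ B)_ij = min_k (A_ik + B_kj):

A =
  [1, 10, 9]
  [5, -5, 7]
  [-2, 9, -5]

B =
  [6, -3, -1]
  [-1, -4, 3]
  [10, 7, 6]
A ⊗ B =
  [7, -2, 0]
  [-6, -9, -2]
  [4, -5, -3]

Apply the min-plus product entry-by-entry:
  C[0][0] = min over k of (A[0][0] + B[0][0] = 1 + 6 = 7, A[0][1] + B[1][0] = 10 + -1 = 9, A[0][2] + B[2][0] = 9 + 10 = 19) = 7 (attained at k = 0)
  C[0][1] = min over k of (A[0][0] + B[0][1] = 1 + -3 = -2, A[0][1] + B[1][1] = 10 + -4 = 6, A[0][2] + B[2][1] = 9 + 7 = 16) = -2 (attained at k = 0)
  C[0][2] = min over k of (A[0][0] + B[0][2] = 1 + -1 = 0, A[0][1] + B[1][2] = 10 + 3 = 13, A[0][2] + B[2][2] = 9 + 6 = 15) = 0 (attained at k = 0)
  C[1][0] = min over k of (A[1][0] + B[0][0] = 5 + 6 = 11, A[1][1] + B[1][0] = -5 + -1 = -6, A[1][2] + B[2][0] = 7 + 10 = 17) = -6 (attained at k = 1)
  C[1][1] = min over k of (A[1][0] + B[0][1] = 5 + -3 = 2, A[1][1] + B[1][1] = -5 + -4 = -9, A[1][2] + B[2][1] = 7 + 7 = 14) = -9 (attained at k = 1)
  C[1][2] = min over k of (A[1][0] + B[0][2] = 5 + -1 = 4, A[1][1] + B[1][2] = -5 + 3 = -2, A[1][2] + B[2][2] = 7 + 6 = 13) = -2 (attained at k = 1)
  C[2][0] = min over k of (A[2][0] + B[0][0] = -2 + 6 = 4, A[2][1] + B[1][0] = 9 + -1 = 8, A[2][2] + B[2][0] = -5 + 10 = 5) = 4 (attained at k = 0)
  C[2][1] = min over k of (A[2][0] + B[0][1] = -2 + -3 = -5, A[2][1] + B[1][1] = 9 + -4 = 5, A[2][2] + B[2][1] = -5 + 7 = 2) = -5 (attained at k = 0)
  C[2][2] = min over k of (A[2][0] + B[0][2] = -2 + -1 = -3, A[2][1] + B[1][2] = 9 + 3 = 12, A[2][2] + B[2][2] = -5 + 6 = 1) = -3 (attained at k = 0)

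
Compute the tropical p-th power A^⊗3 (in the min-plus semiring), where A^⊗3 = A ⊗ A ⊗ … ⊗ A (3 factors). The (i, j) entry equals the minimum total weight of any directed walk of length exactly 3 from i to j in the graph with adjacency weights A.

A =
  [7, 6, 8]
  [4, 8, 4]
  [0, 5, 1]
A^⊗3 =
  [9, 14, 10]
  [5, 10, 6]
  [2, 7, 3]

Each entry (A^⊗3)_ij equals the minimum over all length-3 walks i = v_0 → v_1 → … → v_3 = j of Σ_t A[v_t][v_{t+1}]. For example, for (i, j) = (0, 2) we minimise over 9 possible intermediate vertex sequences; the minimum is 10, attained along the walk 0 → 2 → 2 → 2.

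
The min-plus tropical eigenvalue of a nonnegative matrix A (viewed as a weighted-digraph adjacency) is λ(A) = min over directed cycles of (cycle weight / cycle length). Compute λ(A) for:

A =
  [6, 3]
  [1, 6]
λ(A) = 2

Enumerate directed cycles and compute their means (weight / length). Sample:
  cycle 0 → 0: weight = 6, length = 1, mean = 6/1 ≈ 6.000
  cycle 1 → 1: weight = 6, length = 1, mean = 6/1 ≈ 6.000
  cycle 0 → 1 → 0: weight = 4, length = 2, mean = 4/2 ≈ 2.000
  cycle 1 → 0 → 1: weight = 4, length = 2, mean = 4/2 ≈ 2.000
Minimum mean = 2.000, attained e.g. along the cycle 0 → 1 → 0 with weight 4 and length 2. So λ(A) = 4/2 = 2.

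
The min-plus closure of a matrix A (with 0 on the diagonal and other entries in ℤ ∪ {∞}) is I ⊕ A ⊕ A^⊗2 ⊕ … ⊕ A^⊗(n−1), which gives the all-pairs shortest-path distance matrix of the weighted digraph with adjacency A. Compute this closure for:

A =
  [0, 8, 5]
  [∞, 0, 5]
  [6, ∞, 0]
Closure =
  [0, 8, 5]
  [11, 0, 5]
  [6, 14, 0]

This is the Floyd-Warshall all-pairs shortest-path computation. For each intermediate vertex k = 0, 1, …, 2, update dist[i][j] ← min(dist[i][j], dist[i][k] + dist[k][j]). The final matrix gives, for each (i, j), the minimum total weight of any directed path from i to j (possibly empty when i = j).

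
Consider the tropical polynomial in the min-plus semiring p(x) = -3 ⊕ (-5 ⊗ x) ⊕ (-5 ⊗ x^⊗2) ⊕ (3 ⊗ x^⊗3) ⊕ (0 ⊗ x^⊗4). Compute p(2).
p(2) = -3

A tropical monomial a ⊗ x^⊗i evaluates to a + i · x. Evaluating each term at x = 2:
  Term 0 contributes -3 + 0 · 2 = -3
  Term 1 contributes -5 + 1 · 2 = -3
  Term 2 contributes -5 + 2 · 2 = -1
  Term 3 contributes 3 + 3 · 2 = 9
  Term 4 contributes 0 + 4 · 2 = 8
p(2) = ⊕ of these = min[-3, -3, -1, 9, 8] = -3.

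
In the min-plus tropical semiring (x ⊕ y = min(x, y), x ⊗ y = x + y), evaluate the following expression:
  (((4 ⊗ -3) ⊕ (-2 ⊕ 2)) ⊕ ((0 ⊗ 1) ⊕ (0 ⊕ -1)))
(((4 ⊗ -3) ⊕ (-2 ⊕ 2)) ⊕ ((0 ⊗ 1) ⊕ (0 ⊕ -1))) = -2

Expand innermost to outermost. Recall ⊕ takes the minimum of its arguments and ⊗ takes their sum. Working out the expression (((4 ⊗ -3) ⊕ (-2 ⊕ 2)) ⊕ ((0 ⊗ 1) ⊕ (0 ⊕ -1))) gives -2.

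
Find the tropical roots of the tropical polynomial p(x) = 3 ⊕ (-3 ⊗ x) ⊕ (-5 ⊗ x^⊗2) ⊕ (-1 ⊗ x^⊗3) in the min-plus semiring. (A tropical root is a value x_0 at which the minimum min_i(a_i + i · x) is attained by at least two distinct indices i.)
Roots: {-4, 2, 6}

Each tropical root is a break point of the lower envelope of the lines y = a_i + i · x (there are 4 lines, with slopes 0, 1, ..., 3). Only the lines that attain the minimum somewhere contribute to roots; other lines are dominated. Here the surviving (envelope) indices are i = 3, i = 2, i = 1, i = 0.
Intersections between consecutive envelope lines give the roots: for adjacent envelope indices i < j the intersection is x = (a_i − a_j) / (j − i). Reading off the sorted break points: {-4, 2, 6}.
Verification: at each break x_0, at least two indices attain the minimum of min_i(a_i + i · x_0).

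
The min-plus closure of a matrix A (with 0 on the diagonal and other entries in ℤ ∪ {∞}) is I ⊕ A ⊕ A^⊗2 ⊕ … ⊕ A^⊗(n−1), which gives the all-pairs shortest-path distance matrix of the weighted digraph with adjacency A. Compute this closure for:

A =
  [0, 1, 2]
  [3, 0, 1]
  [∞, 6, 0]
Closure =
  [0, 1, 2]
  [3, 0, 1]
  [9, 6, 0]

This is the Floyd-Warshall all-pairs shortest-path computation. For each intermediate vertex k = 0, 1, …, 2, update dist[i][j] ← min(dist[i][j], dist[i][k] + dist[k][j]). The final matrix gives, for each (i, j), the minimum total weight of any directed path from i to j (possibly empty when i = j).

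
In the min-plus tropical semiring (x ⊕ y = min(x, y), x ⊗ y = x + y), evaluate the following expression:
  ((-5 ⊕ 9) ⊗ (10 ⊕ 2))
((-5 ⊕ 9) ⊗ (10 ⊕ 2)) = -3

Expand innermost to outermost. Recall ⊕ takes the minimum of its arguments and ⊗ takes their sum. Working out the expression ((-5 ⊕ 9) ⊗ (10 ⊕ 2)) gives -3.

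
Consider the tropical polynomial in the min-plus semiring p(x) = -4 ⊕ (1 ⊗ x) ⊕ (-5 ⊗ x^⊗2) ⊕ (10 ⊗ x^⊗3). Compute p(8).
p(8) = -4

A tropical monomial a ⊗ x^⊗i evaluates to a + i · x. Evaluating each term at x = 8:
  Term 0 contributes -4 + 0 · 8 = -4
  Term 1 contributes 1 + 1 · 8 = 9
  Term 2 contributes -5 + 2 · 8 = 11
  Term 3 contributes 10 + 3 · 8 = 34
p(8) = ⊕ of these = min[-4, 9, 11, 34] = -4.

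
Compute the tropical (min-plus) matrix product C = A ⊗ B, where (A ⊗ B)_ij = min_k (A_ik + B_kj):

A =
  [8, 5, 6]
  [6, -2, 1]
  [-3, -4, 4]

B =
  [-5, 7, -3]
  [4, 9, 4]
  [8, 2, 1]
A ⊗ B =
  [3, 8, 5]
  [1, 3, 2]
  [-8, 4, -6]

Apply the min-plus product entry-by-entry:
  C[0][0] = min over k of (A[0][0] + B[0][0] = 8 + -5 = 3, A[0][1] + B[1][0] = 5 + 4 = 9, A[0][2] + B[2][0] = 6 + 8 = 14) = 3 (attained at k = 0)
  C[0][1] = min over k of (A[0][0] + B[0][1] = 8 + 7 = 15, A[0][1] + B[1][1] = 5 + 9 = 14, A[0][2] + B[2][1] = 6 + 2 = 8) = 8 (attained at k = 2)
  C[0][2] = min over k of (A[0][0] + B[0][2] = 8 + -3 = 5, A[0][1] + B[1][2] = 5 + 4 = 9, A[0][2] + B[2][2] = 6 + 1 = 7) = 5 (attained at k = 0)
  C[1][0] = min over k of (A[1][0] + B[0][0] = 6 + -5 = 1, A[1][1] + B[1][0] = -2 + 4 = 2, A[1][2] + B[2][0] = 1 + 8 = 9) = 1 (attained at k = 0)
  C[1][1] = min over k of (A[1][0] + B[0][1] = 6 + 7 = 13, A[1][1] + B[1][1] = -2 + 9 = 7, A[1][2] + B[2][1] = 1 + 2 = 3) = 3 (attained at k = 2)
  C[1][2] = min over k of (A[1][0] + B[0][2] = 6 + -3 = 3, A[1][1] + B[1][2] = -2 + 4 = 2, A[1][2] + B[2][2] = 1 + 1 = 2) = 2 (attained at k = 1)
  C[2][0] = min over k of (A[2][0] + B[0][0] = -3 + -5 = -8, A[2][1] + B[1][0] = -4 + 4 = 0, A[2][2] + B[2][0] = 4 + 8 = 12) = -8 (attained at k = 0)
  C[2][1] = min over k of (A[2][0] + B[0][1] = -3 + 7 = 4, A[2][1] + B[1][1] = -4 + 9 = 5, A[2][2] + B[2][1] = 4 + 2 = 6) = 4 (attained at k = 0)
  C[2][2] = min over k of (A[2][0] + B[0][2] = -3 + -3 = -6, A[2][1] + B[1][2] = -4 + 4 = 0, A[2][2] + B[2][2] = 4 + 1 = 5) = -6 (attained at k = 0)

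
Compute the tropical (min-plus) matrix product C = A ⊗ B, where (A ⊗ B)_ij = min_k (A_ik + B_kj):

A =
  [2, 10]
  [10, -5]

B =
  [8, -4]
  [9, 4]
A ⊗ B =
  [10, -2]
  [4, -1]

Apply the min-plus product entry-by-entry:
  C[0][0] = min over k of (A[0][0] + B[0][0] = 2 + 8 = 10, A[0][1] + B[1][0] = 10 + 9 = 19) = 10 (attained at k = 0)
  C[0][1] = min over k of (A[0][0] + B[0][1] = 2 + -4 = -2, A[0][1] + B[1][1] = 10 + 4 = 14) = -2 (attained at k = 0)
  C[1][0] = min over k of (A[1][0] + B[0][0] = 10 + 8 = 18, A[1][1] + B[1][0] = -5 + 9 = 4) = 4 (attained at k = 1)
  C[1][1] = min over k of (A[1][0] + B[0][1] = 10 + -4 = 6, A[1][1] + B[1][1] = -5 + 4 = -1) = -1 (attained at k = 1)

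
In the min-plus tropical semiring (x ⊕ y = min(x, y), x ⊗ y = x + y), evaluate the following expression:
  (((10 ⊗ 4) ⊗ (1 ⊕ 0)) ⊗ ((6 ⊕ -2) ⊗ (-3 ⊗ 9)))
(((10 ⊗ 4) ⊗ (1 ⊕ 0)) ⊗ ((6 ⊕ -2) ⊗ (-3 ⊗ 9))) = 18

Expand innermost to outermost. Recall ⊕ takes the minimum of its arguments and ⊗ takes their sum. Working out the expression (((10 ⊗ 4) ⊗ (1 ⊕ 0)) ⊗ ((6 ⊕ -2) ⊗ (-3 ⊗ 9))) gives 18.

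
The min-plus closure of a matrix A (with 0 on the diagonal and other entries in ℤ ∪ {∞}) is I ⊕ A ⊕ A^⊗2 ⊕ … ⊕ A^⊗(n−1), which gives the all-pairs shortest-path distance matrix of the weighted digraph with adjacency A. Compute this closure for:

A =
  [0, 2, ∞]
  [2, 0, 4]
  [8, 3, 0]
Closure =
  [0, 2, 6]
  [2, 0, 4]
  [5, 3, 0]

This is the Floyd-Warshall all-pairs shortest-path computation. For each intermediate vertex k = 0, 1, …, 2, update dist[i][j] ← min(dist[i][j], dist[i][k] + dist[k][j]). The final matrix gives, for each (i, j), the minimum total weight of any directed path from i to j (possibly empty when i = j).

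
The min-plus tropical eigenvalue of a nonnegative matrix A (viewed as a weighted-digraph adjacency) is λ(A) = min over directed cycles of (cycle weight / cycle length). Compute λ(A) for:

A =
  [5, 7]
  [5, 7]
λ(A) = 5

Enumerate directed cycles and compute their means (weight / length). Sample:
  cycle 0 → 0: weight = 5, length = 1, mean = 5/1 ≈ 5.000
  cycle 1 → 1: weight = 7, length = 1, mean = 7/1 ≈ 7.000
  cycle 0 → 1 → 0: weight = 12, length = 2, mean = 12/2 ≈ 6.000
  cycle 1 → 0 → 1: weight = 12, length = 2, mean = 12/2 ≈ 6.000
Minimum mean = 5.000, attained e.g. along the cycle 0 → 0 with weight 5 and length 1. So λ(A) = 5/1 = 5.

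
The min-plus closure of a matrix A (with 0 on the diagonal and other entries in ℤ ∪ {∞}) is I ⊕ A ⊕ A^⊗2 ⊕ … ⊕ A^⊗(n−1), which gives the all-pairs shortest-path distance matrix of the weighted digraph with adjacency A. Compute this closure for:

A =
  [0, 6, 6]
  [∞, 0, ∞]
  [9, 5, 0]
Closure =
  [0, 6, 6]
  [∞, 0, ∞]
  [9, 5, 0]

This is the Floyd-Warshall all-pairs shortest-path computation. For each intermediate vertex k = 0, 1, …, 2, update dist[i][j] ← min(dist[i][j], dist[i][k] + dist[k][j]). The final matrix gives, for each (i, j), the minimum total weight of any directed path from i to j (possibly empty when i = j).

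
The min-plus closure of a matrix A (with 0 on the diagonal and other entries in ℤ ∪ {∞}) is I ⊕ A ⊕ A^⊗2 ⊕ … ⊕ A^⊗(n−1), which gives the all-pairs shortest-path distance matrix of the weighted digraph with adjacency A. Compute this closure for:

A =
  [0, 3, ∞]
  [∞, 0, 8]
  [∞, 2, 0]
Closure =
  [0, 3, 11]
  [∞, 0, 8]
  [∞, 2, 0]

This is the Floyd-Warshall all-pairs shortest-path computation. For each intermediate vertex k = 0, 1, …, 2, update dist[i][j] ← min(dist[i][j], dist[i][k] + dist[k][j]). The final matrix gives, for each (i, j), the minimum total weight of any directed path from i to j (possibly empty when i = j).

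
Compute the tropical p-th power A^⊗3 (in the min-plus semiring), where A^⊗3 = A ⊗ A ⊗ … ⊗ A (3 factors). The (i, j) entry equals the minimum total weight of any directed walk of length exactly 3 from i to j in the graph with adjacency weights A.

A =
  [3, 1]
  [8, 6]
A^⊗3 =
  [9, 7]
  [14, 12]

Each entry (A^⊗3)_ij equals the minimum over all length-3 walks i = v_0 → v_1 → … → v_3 = j of Σ_t A[v_t][v_{t+1}]. For example, for (i, j) = (0, 1) we minimise over 4 possible intermediate vertex sequences; the minimum is 7, attained along the walk 0 → 0 → 0 → 1.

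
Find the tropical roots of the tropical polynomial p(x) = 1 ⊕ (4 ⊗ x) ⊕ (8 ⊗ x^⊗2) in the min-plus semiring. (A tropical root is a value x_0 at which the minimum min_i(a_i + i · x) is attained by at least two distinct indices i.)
Roots: {-4, -3}

Each tropical root is a break point of the lower envelope of the lines y = a_i + i · x (there are 3 lines, with slopes 0, 1, ..., 2). Only the lines that attain the minimum somewhere contribute to roots; other lines are dominated. Here the surviving (envelope) indices are i = 2, i = 1, i = 0.
Intersections between consecutive envelope lines give the roots: for adjacent envelope indices i < j the intersection is x = (a_i − a_j) / (j − i). Reading off the sorted break points: {-4, -3}.
Verification: at each break x_0, at least two indices attain the minimum of min_i(a_i + i · x_0).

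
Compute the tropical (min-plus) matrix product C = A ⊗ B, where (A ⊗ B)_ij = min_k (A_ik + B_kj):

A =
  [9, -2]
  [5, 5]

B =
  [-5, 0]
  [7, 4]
A ⊗ B =
  [4, 2]
  [0, 5]

Apply the min-plus product entry-by-entry:
  C[0][0] = min over k of (A[0][0] + B[0][0] = 9 + -5 = 4, A[0][1] + B[1][0] = -2 + 7 = 5) = 4 (attained at k = 0)
  C[0][1] = min over k of (A[0][0] + B[0][1] = 9 + 0 = 9, A[0][1] + B[1][1] = -2 + 4 = 2) = 2 (attained at k = 1)
  C[1][0] = min over k of (A[1][0] + B[0][0] = 5 + -5 = 0, A[1][1] + B[1][0] = 5 + 7 = 12) = 0 (attained at k = 0)
  C[1][1] = min over k of (A[1][0] + B[0][1] = 5 + 0 = 5, A[1][1] + B[1][1] = 5 + 4 = 9) = 5 (attained at k = 0)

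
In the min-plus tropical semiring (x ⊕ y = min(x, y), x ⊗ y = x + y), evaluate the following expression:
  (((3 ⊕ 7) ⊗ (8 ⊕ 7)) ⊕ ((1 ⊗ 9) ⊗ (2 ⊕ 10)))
(((3 ⊕ 7) ⊗ (8 ⊕ 7)) ⊕ ((1 ⊗ 9) ⊗ (2 ⊕ 10))) = 10

Expand innermost to outermost. Recall ⊕ takes the minimum of its arguments and ⊗ takes their sum. Working out the expression (((3 ⊕ 7) ⊗ (8 ⊕ 7)) ⊕ ((1 ⊗ 9) ⊗ (2 ⊕ 10))) gives 10.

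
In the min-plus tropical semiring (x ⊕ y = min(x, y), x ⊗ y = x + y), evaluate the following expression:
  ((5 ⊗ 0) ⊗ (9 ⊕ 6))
((5 ⊗ 0) ⊗ (9 ⊕ 6)) = 11

Expand innermost to outermost. Recall ⊕ takes the minimum of its arguments and ⊗ takes their sum. Working out the expression ((5 ⊗ 0) ⊗ (9 ⊕ 6)) gives 11.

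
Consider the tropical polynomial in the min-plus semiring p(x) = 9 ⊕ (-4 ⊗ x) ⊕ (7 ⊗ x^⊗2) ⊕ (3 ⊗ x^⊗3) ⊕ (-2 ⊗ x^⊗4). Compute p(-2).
p(-2) = -10

A tropical monomial a ⊗ x^⊗i evaluates to a + i · x. Evaluating each term at x = -2:
  Term 0 contributes 9 + 0 · -2 = 9
  Term 1 contributes -4 + 1 · -2 = -6
  Term 2 contributes 7 + 2 · -2 = 3
  Term 3 contributes 3 + 3 · -2 = -3
  Term 4 contributes -2 + 4 · -2 = -10
p(-2) = ⊕ of these = min[9, -6, 3, -3, -10] = -10.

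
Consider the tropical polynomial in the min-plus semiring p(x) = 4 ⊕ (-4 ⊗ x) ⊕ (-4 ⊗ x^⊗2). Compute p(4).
p(4) = 0

A tropical monomial a ⊗ x^⊗i evaluates to a + i · x. Evaluating each term at x = 4:
  Term 0 contributes 4 + 0 · 4 = 4
  Term 1 contributes -4 + 1 · 4 = 0
  Term 2 contributes -4 + 2 · 4 = 4
p(4) = ⊕ of these = min[4, 0, 4] = 0.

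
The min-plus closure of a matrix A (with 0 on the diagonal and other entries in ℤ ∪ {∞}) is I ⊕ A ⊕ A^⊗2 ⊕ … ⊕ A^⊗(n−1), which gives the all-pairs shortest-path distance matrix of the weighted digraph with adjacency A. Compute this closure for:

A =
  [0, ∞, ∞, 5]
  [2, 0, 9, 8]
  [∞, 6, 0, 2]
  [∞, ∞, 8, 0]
Closure =
  [0, 19, 13, 5]
  [2, 0, 9, 7]
  [8, 6, 0, 2]
  [16, 14, 8, 0]

This is the Floyd-Warshall all-pairs shortest-path computation. For each intermediate vertex k = 0, 1, …, 3, update dist[i][j] ← min(dist[i][j], dist[i][k] + dist[k][j]). The final matrix gives, for each (i, j), the minimum total weight of any directed path from i to j (possibly empty when i = j).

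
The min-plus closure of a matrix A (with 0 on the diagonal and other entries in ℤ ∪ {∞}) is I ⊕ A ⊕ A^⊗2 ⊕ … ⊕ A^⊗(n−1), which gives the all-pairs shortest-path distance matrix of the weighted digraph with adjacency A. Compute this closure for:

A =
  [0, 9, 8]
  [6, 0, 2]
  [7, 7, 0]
Closure =
  [0, 9, 8]
  [6, 0, 2]
  [7, 7, 0]

This is the Floyd-Warshall all-pairs shortest-path computation. For each intermediate vertex k = 0, 1, …, 2, update dist[i][j] ← min(dist[i][j], dist[i][k] + dist[k][j]). The final matrix gives, for each (i, j), the minimum total weight of any directed path from i to j (possibly empty when i = j).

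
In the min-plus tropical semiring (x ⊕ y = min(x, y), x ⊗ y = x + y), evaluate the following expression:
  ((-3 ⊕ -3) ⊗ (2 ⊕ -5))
((-3 ⊕ -3) ⊗ (2 ⊕ -5)) = -8

Expand innermost to outermost. Recall ⊕ takes the minimum of its arguments and ⊗ takes their sum. Working out the expression ((-3 ⊕ -3) ⊗ (2 ⊕ -5)) gives -8.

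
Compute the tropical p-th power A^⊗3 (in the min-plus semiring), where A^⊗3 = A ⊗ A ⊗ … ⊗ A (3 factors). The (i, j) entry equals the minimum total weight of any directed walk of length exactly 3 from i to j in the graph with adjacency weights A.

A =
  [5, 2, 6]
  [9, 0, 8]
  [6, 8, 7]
A^⊗3 =
  [11, 2, 10]
  [9, 0, 8]
  [16, 8, 16]

Each entry (A^⊗3)_ij equals the minimum over all length-3 walks i = v_0 → v_1 → … → v_3 = j of Σ_t A[v_t][v_{t+1}]. For example, for (i, j) = (0, 2) we minimise over 9 possible intermediate vertex sequences; the minimum is 10, attained along the walk 0 → 1 → 1 → 2.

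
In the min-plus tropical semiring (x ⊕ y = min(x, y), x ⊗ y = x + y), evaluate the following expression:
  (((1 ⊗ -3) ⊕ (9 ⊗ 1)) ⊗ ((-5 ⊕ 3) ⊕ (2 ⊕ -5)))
(((1 ⊗ -3) ⊕ (9 ⊗ 1)) ⊗ ((-5 ⊕ 3) ⊕ (2 ⊕ -5))) = -7

Expand innermost to outermost. Recall ⊕ takes the minimum of its arguments and ⊗ takes their sum. Working out the expression (((1 ⊗ -3) ⊕ (9 ⊗ 1)) ⊗ ((-5 ⊕ 3) ⊕ (2 ⊕ -5))) gives -7.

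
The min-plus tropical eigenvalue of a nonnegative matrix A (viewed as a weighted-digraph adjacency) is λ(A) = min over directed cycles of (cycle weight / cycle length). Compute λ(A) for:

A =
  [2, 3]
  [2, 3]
λ(A) = 2

Enumerate directed cycles and compute their means (weight / length). Sample:
  cycle 0 → 0: weight = 2, length = 1, mean = 2/1 ≈ 2.000
  cycle 1 → 1: weight = 3, length = 1, mean = 3/1 ≈ 3.000
  cycle 0 → 1 → 0: weight = 5, length = 2, mean = 5/2 ≈ 2.500
  cycle 1 → 0 → 1: weight = 5, length = 2, mean = 5/2 ≈ 2.500
Minimum mean = 2.000, attained e.g. along the cycle 0 → 0 with weight 2 and length 1. So λ(A) = 2/1 = 2.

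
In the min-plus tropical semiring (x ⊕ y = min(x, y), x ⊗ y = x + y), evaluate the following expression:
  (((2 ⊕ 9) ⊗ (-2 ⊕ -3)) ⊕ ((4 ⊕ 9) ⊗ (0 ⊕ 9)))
(((2 ⊕ 9) ⊗ (-2 ⊕ -3)) ⊕ ((4 ⊕ 9) ⊗ (0 ⊕ 9))) = -1

Expand innermost to outermost. Recall ⊕ takes the minimum of its arguments and ⊗ takes their sum. Working out the expression (((2 ⊕ 9) ⊗ (-2 ⊕ -3)) ⊕ ((4 ⊕ 9) ⊗ (0 ⊕ 9))) gives -1.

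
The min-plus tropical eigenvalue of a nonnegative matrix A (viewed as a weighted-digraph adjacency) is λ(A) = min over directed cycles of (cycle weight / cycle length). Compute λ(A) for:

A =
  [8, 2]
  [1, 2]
λ(A) = 3/2

Enumerate directed cycles and compute their means (weight / length). Sample:
  cycle 0 → 0: weight = 8, length = 1, mean = 8/1 ≈ 8.000
  cycle 1 → 1: weight = 2, length = 1, mean = 2/1 ≈ 2.000
  cycle 0 → 1 → 0: weight = 3, length = 2, mean = 3/2 ≈ 1.500
  cycle 1 → 0 → 1: weight = 3, length = 2, mean = 3/2 ≈ 1.500
Minimum mean = 1.500, attained e.g. along the cycle 0 → 1 → 0 with weight 3 and length 2. So λ(A) = 3/2 = 3/2.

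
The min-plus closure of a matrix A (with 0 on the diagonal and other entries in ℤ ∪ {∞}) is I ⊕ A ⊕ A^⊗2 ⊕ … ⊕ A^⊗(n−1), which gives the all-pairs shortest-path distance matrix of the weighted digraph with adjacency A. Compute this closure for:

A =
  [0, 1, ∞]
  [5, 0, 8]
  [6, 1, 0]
Closure =
  [0, 1, 9]
  [5, 0, 8]
  [6, 1, 0]

This is the Floyd-Warshall all-pairs shortest-path computation. For each intermediate vertex k = 0, 1, …, 2, update dist[i][j] ← min(dist[i][j], dist[i][k] + dist[k][j]). The final matrix gives, for each (i, j), the minimum total weight of any directed path from i to j (possibly empty when i = j).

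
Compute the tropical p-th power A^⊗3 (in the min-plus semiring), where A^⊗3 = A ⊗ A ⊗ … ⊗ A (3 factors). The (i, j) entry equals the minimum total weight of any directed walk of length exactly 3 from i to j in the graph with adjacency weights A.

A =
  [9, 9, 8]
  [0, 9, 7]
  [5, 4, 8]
A^⊗3 =
  [12, 18, 17]
  [9, 12, 16]
  [12, 13, 12]

Each entry (A^⊗3)_ij equals the minimum over all length-3 walks i = v_0 → v_1 → … → v_3 = j of Σ_t A[v_t][v_{t+1}]. For example, for (i, j) = (0, 2) we minimise over 9 possible intermediate vertex sequences; the minimum is 17, attained along the walk 0 → 1 → 0 → 2.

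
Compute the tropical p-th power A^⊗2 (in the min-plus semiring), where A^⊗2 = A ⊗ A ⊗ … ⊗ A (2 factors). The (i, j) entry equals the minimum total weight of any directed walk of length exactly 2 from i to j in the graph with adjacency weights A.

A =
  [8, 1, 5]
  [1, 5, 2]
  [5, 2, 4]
A^⊗2 =
  [2, 6, 3]
  [6, 2, 6]
  [3, 6, 4]

Each entry (A^⊗2)_ij equals the minimum over all length-2 walks i = v_0 → v_1 → … → v_2 = j of Σ_t A[v_t][v_{t+1}]. For example, for (i, j) = (0, 2) we minimise over 3 possible intermediate vertex sequences; the minimum is 3, attained along the walk 0 → 1 → 2.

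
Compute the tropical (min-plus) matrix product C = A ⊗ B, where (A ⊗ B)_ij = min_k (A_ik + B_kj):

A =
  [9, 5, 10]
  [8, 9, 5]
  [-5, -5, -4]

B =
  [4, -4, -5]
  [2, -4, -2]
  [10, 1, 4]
A ⊗ B =
  [7, 1, 3]
  [11, 4, 3]
  [-3, -9, -10]

Apply the min-plus product entry-by-entry:
  C[0][0] = min over k of (A[0][0] + B[0][0] = 9 + 4 = 13, A[0][1] + B[1][0] = 5 + 2 = 7, A[0][2] + B[2][0] = 10 + 10 = 20) = 7 (attained at k = 1)
  C[0][1] = min over k of (A[0][0] + B[0][1] = 9 + -4 = 5, A[0][1] + B[1][1] = 5 + -4 = 1, A[0][2] + B[2][1] = 10 + 1 = 11) = 1 (attained at k = 1)
  C[0][2] = min over k of (A[0][0] + B[0][2] = 9 + -5 = 4, A[0][1] + B[1][2] = 5 + -2 = 3, A[0][2] + B[2][2] = 10 + 4 = 14) = 3 (attained at k = 1)
  C[1][0] = min over k of (A[1][0] + B[0][0] = 8 + 4 = 12, A[1][1] + B[1][0] = 9 + 2 = 11, A[1][2] + B[2][0] = 5 + 10 = 15) = 11 (attained at k = 1)
  C[1][1] = min over k of (A[1][0] + B[0][1] = 8 + -4 = 4, A[1][1] + B[1][1] = 9 + -4 = 5, A[1][2] + B[2][1] = 5 + 1 = 6) = 4 (attained at k = 0)
  C[1][2] = min over k of (A[1][0] + B[0][2] = 8 + -5 = 3, A[1][1] + B[1][2] = 9 + -2 = 7, A[1][2] + B[2][2] = 5 + 4 = 9) = 3 (attained at k = 0)
  C[2][0] = min over k of (A[2][0] + B[0][0] = -5 + 4 = -1, A[2][1] + B[1][0] = -5 + 2 = -3, A[2][2] + B[2][0] = -4 + 10 = 6) = -3 (attained at k = 1)
  C[2][1] = min over k of (A[2][0] + B[0][1] = -5 + -4 = -9, A[2][1] + B[1][1] = -5 + -4 = -9, A[2][2] + B[2][1] = -4 + 1 = -3) = -9 (attained at k = 0)
  C[2][2] = min over k of (A[2][0] + B[0][2] = -5 + -5 = -10, A[2][1] + B[1][2] = -5 + -2 = -7, A[2][2] + B[2][2] = -4 + 4 = 0) = -10 (attained at k = 0)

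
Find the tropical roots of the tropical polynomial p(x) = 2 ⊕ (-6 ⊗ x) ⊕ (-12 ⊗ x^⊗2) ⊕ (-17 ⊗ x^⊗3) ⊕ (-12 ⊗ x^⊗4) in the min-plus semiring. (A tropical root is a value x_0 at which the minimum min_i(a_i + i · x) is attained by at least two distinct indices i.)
Roots: {-5, 5, 6, 8}

Each tropical root is a break point of the lower envelope of the lines y = a_i + i · x (there are 5 lines, with slopes 0, 1, ..., 4). Only the lines that attain the minimum somewhere contribute to roots; other lines are dominated. Here the surviving (envelope) indices are i = 4, i = 3, i = 2, i = 1, i = 0.
Intersections between consecutive envelope lines give the roots: for adjacent envelope indices i < j the intersection is x = (a_i − a_j) / (j − i). Reading off the sorted break points: {-5, 5, 6, 8}.
Verification: at each break x_0, at least two indices attain the minimum of min_i(a_i + i · x_0).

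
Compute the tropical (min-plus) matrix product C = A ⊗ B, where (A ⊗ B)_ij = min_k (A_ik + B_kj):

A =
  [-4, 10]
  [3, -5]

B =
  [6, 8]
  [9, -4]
A ⊗ B =
  [2, 4]
  [4, -9]

Apply the min-plus product entry-by-entry:
  C[0][0] = min over k of (A[0][0] + B[0][0] = -4 + 6 = 2, A[0][1] + B[1][0] = 10 + 9 = 19) = 2 (attained at k = 0)
  C[0][1] = min over k of (A[0][0] + B[0][1] = -4 + 8 = 4, A[0][1] + B[1][1] = 10 + -4 = 6) = 4 (attained at k = 0)
  C[1][0] = min over k of (A[1][0] + B[0][0] = 3 + 6 = 9, A[1][1] + B[1][0] = -5 + 9 = 4) = 4 (attained at k = 1)
  C[1][1] = min over k of (A[1][0] + B[0][1] = 3 + 8 = 11, A[1][1] + B[1][1] = -5 + -4 = -9) = -9 (attained at k = 1)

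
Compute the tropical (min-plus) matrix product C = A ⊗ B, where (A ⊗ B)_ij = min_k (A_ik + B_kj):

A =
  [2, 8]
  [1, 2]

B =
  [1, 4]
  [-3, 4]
A ⊗ B =
  [3, 6]
  [-1, 5]

Apply the min-plus product entry-by-entry:
  C[0][0] = min over k of (A[0][0] + B[0][0] = 2 + 1 = 3, A[0][1] + B[1][0] = 8 + -3 = 5) = 3 (attained at k = 0)
  C[0][1] = min over k of (A[0][0] + B[0][1] = 2 + 4 = 6, A[0][1] + B[1][1] = 8 + 4 = 12) = 6 (attained at k = 0)
  C[1][0] = min over k of (A[1][0] + B[0][0] = 1 + 1 = 2, A[1][1] + B[1][0] = 2 + -3 = -1) = -1 (attained at k = 1)
  C[1][1] = min over k of (A[1][0] + B[0][1] = 1 + 4 = 5, A[1][1] + B[1][1] = 2 + 4 = 6) = 5 (attained at k = 0)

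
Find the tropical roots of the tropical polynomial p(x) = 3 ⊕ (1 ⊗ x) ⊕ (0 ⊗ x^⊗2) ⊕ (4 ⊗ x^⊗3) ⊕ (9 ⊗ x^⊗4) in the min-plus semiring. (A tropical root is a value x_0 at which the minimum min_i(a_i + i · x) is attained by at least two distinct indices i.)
Roots: {-5, -4, 1, 2}

Each tropical root is a break point of the lower envelope of the lines y = a_i + i · x (there are 5 lines, with slopes 0, 1, ..., 4). Only the lines that attain the minimum somewhere contribute to roots; other lines are dominated. Here the surviving (envelope) indices are i = 4, i = 3, i = 2, i = 1, i = 0.
Intersections between consecutive envelope lines give the roots: for adjacent envelope indices i < j the intersection is x = (a_i − a_j) / (j − i). Reading off the sorted break points: {-5, -4, 1, 2}.
Verification: at each break x_0, at least two indices attain the minimum of min_i(a_i + i · x_0).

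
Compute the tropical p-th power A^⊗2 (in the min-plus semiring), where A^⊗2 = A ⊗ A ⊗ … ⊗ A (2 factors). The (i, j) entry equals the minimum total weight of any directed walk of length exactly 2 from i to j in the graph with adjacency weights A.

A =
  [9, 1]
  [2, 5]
A^⊗2 =
  [3, 6]
  [7, 3]

Each entry (A^⊗2)_ij equals the minimum over all length-2 walks i = v_0 → v_1 → … → v_2 = j of Σ_t A[v_t][v_{t+1}]. For example, for (i, j) = (0, 1) we minimise over 2 possible intermediate vertex sequences; the minimum is 6, attained along the walk 0 → 1 → 1.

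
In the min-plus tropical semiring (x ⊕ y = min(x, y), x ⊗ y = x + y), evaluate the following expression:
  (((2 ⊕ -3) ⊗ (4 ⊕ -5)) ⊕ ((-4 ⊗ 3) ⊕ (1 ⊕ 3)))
(((2 ⊕ -3) ⊗ (4 ⊕ -5)) ⊕ ((-4 ⊗ 3) ⊕ (1 ⊕ 3))) = -8

Expand innermost to outermost. Recall ⊕ takes the minimum of its arguments and ⊗ takes their sum. Working out the expression (((2 ⊕ -3) ⊗ (4 ⊕ -5)) ⊕ ((-4 ⊗ 3) ⊕ (1 ⊕ 3))) gives -8.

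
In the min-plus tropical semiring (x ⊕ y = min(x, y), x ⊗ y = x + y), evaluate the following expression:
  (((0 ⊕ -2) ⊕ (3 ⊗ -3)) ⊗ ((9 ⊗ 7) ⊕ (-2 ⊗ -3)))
(((0 ⊕ -2) ⊕ (3 ⊗ -3)) ⊗ ((9 ⊗ 7) ⊕ (-2 ⊗ -3))) = -7

Expand innermost to outermost. Recall ⊕ takes the minimum of its arguments and ⊗ takes their sum. Working out the expression (((0 ⊕ -2) ⊕ (3 ⊗ -3)) ⊗ ((9 ⊗ 7) ⊕ (-2 ⊗ -3))) gives -7.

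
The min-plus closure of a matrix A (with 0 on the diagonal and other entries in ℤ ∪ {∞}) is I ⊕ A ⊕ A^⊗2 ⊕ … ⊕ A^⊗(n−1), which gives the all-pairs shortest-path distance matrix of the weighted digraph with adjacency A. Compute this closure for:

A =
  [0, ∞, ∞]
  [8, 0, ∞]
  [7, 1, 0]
Closure =
  [0, ∞, ∞]
  [8, 0, ∞]
  [7, 1, 0]

This is the Floyd-Warshall all-pairs shortest-path computation. For each intermediate vertex k = 0, 1, …, 2, update dist[i][j] ← min(dist[i][j], dist[i][k] + dist[k][j]). The final matrix gives, for each (i, j), the minimum total weight of any directed path from i to j (possibly empty when i = j).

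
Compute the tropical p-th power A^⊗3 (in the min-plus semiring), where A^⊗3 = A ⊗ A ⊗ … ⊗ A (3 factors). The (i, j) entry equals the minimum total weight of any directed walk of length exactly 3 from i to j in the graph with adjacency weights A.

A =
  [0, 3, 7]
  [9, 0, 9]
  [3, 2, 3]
A^⊗3 =
  [0, 3, 7]
  [9, 0, 9]
  [3, 2, 9]

Each entry (A^⊗3)_ij equals the minimum over all length-3 walks i = v_0 → v_1 → … → v_3 = j of Σ_t A[v_t][v_{t+1}]. For example, for (i, j) = (0, 2) we minimise over 9 possible intermediate vertex sequences; the minimum is 7, attained along the walk 0 → 0 → 0 → 2.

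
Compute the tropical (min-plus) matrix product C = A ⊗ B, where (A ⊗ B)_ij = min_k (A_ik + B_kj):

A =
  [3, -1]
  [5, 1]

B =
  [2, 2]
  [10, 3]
A ⊗ B =
  [5, 2]
  [7, 4]

Apply the min-plus product entry-by-entry:
  C[0][0] = min over k of (A[0][0] + B[0][0] = 3 + 2 = 5, A[0][1] + B[1][0] = -1 + 10 = 9) = 5 (attained at k = 0)
  C[0][1] = min over k of (A[0][0] + B[0][1] = 3 + 2 = 5, A[0][1] + B[1][1] = -1 + 3 = 2) = 2 (attained at k = 1)
  C[1][0] = min over k of (A[1][0] + B[0][0] = 5 + 2 = 7, A[1][1] + B[1][0] = 1 + 10 = 11) = 7 (attained at k = 0)
  C[1][1] = min over k of (A[1][0] + B[0][1] = 5 + 2 = 7, A[1][1] + B[1][1] = 1 + 3 = 4) = 4 (attained at k = 1)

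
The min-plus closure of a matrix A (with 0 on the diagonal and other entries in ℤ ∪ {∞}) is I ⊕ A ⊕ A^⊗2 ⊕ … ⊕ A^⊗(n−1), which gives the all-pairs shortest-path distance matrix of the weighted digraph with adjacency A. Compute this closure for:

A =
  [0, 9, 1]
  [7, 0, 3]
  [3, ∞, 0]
Closure =
  [0, 9, 1]
  [6, 0, 3]
  [3, 12, 0]

This is the Floyd-Warshall all-pairs shortest-path computation. For each intermediate vertex k = 0, 1, …, 2, update dist[i][j] ← min(dist[i][j], dist[i][k] + dist[k][j]). The final matrix gives, for each (i, j), the minimum total weight of any directed path from i to j (possibly empty when i = j).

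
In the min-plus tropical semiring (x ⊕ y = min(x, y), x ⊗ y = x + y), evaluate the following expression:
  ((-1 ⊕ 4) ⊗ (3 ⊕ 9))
((-1 ⊕ 4) ⊗ (3 ⊕ 9)) = 2

Expand innermost to outermost. Recall ⊕ takes the minimum of its arguments and ⊗ takes their sum. Working out the expression ((-1 ⊕ 4) ⊗ (3 ⊕ 9)) gives 2.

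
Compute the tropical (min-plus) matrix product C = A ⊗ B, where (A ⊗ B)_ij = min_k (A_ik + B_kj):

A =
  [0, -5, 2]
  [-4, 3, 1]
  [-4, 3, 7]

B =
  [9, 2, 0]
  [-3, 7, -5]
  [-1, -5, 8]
A ⊗ B =
  [-8, -3, -10]
  [0, -4, -4]
  [0, -2, -4]

Apply the min-plus product entry-by-entry:
  C[0][0] = min over k of (A[0][0] + B[0][0] = 0 + 9 = 9, A[0][1] + B[1][0] = -5 + -3 = -8, A[0][2] + B[2][0] = 2 + -1 = 1) = -8 (attained at k = 1)
  C[0][1] = min over k of (A[0][0] + B[0][1] = 0 + 2 = 2, A[0][1] + B[1][1] = -5 + 7 = 2, A[0][2] + B[2][1] = 2 + -5 = -3) = -3 (attained at k = 2)
  C[0][2] = min over k of (A[0][0] + B[0][2] = 0 + 0 = 0, A[0][1] + B[1][2] = -5 + -5 = -10, A[0][2] + B[2][2] = 2 + 8 = 10) = -10 (attained at k = 1)
  C[1][0] = min over k of (A[1][0] + B[0][0] = -4 + 9 = 5, A[1][1] + B[1][0] = 3 + -3 = 0, A[1][2] + B[2][0] = 1 + -1 = 0) = 0 (attained at k = 1)
  C[1][1] = min over k of (A[1][0] + B[0][1] = -4 + 2 = -2, A[1][1] + B[1][1] = 3 + 7 = 10, A[1][2] + B[2][1] = 1 + -5 = -4) = -4 (attained at k = 2)
  C[1][2] = min over k of (A[1][0] + B[0][2] = -4 + 0 = -4, A[1][1] + B[1][2] = 3 + -5 = -2, A[1][2] + B[2][2] = 1 + 8 = 9) = -4 (attained at k = 0)
  C[2][0] = min over k of (A[2][0] + B[0][0] = -4 + 9 = 5, A[2][1] + B[1][0] = 3 + -3 = 0, A[2][2] + B[2][0] = 7 + -1 = 6) = 0 (attained at k = 1)
  C[2][1] = min over k of (A[2][0] + B[0][1] = -4 + 2 = -2, A[2][1] + B[1][1] = 3 + 7 = 10, A[2][2] + B[2][1] = 7 + -5 = 2) = -2 (attained at k = 0)
  C[2][2] = min over k of (A[2][0] + B[0][2] = -4 + 0 = -4, A[2][1] + B[1][2] = 3 + -5 = -2, A[2][2] + B[2][2] = 7 + 8 = 15) = -4 (attained at k = 0)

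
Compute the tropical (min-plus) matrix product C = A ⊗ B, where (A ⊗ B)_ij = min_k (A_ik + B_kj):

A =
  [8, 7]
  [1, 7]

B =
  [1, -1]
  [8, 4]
A ⊗ B =
  [9, 7]
  [2, 0]

Apply the min-plus product entry-by-entry:
  C[0][0] = min over k of (A[0][0] + B[0][0] = 8 + 1 = 9, A[0][1] + B[1][0] = 7 + 8 = 15) = 9 (attained at k = 0)
  C[0][1] = min over k of (A[0][0] + B[0][1] = 8 + -1 = 7, A[0][1] + B[1][1] = 7 + 4 = 11) = 7 (attained at k = 0)
  C[1][0] = min over k of (A[1][0] + B[0][0] = 1 + 1 = 2, A[1][1] + B[1][0] = 7 + 8 = 15) = 2 (attained at k = 0)
  C[1][1] = min over k of (A[1][0] + B[0][1] = 1 + -1 = 0, A[1][1] + B[1][1] = 7 + 4 = 11) = 0 (attained at k = 0)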